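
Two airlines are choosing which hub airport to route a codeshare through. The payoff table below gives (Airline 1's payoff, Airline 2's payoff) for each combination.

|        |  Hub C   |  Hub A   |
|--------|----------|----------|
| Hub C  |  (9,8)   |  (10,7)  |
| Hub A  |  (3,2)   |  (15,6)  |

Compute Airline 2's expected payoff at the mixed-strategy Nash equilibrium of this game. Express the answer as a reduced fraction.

34/5

Airline 1 mixes with probability p on Hub C, chosen so Airline 2 is indifferent: 8p + 2(1−p) = 7p + 6(1−p) gives p = 4/5.
Airline 2's expected payoff is 8·4/5 + 2·1/5 = 34/5.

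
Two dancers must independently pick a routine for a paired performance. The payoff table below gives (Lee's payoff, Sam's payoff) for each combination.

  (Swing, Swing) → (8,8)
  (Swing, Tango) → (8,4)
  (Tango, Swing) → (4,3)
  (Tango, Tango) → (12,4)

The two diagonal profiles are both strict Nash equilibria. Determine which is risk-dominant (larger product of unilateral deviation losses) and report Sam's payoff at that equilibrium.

8

At both Swing: Lee loses 8 − 4 = 4 by deviating; Sam loses 8 − 4 = 4. Product = 4·4 = 16.
At both Tango: Lee loses 12 − 8 = 4 by deviating; Sam loses 4 − 3 = 1. Product = 4·1 = 4.
16 > 4, so both Swing is risk-dominant. Sam's payoff there is 8.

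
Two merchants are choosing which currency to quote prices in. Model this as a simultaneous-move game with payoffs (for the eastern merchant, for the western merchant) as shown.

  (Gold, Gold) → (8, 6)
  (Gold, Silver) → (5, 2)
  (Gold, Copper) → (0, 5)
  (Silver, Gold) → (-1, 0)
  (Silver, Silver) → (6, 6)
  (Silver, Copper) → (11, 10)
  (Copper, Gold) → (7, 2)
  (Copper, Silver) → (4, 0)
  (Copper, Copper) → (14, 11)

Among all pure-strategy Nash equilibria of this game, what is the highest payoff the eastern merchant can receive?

14

Both Gold is a pure NE (the eastern merchant: 8 ≥ 7; the western merchant: 6 ≥ 5). The eastern merchant gets 8.
Both Copper is a pure NE (the eastern merchant: 14 ≥ 11; the western merchant: 11 ≥ 2). The eastern merchant gets 14.
Every other cell has a profitable deviation for at least one player. Highest of {8, 14} is 14.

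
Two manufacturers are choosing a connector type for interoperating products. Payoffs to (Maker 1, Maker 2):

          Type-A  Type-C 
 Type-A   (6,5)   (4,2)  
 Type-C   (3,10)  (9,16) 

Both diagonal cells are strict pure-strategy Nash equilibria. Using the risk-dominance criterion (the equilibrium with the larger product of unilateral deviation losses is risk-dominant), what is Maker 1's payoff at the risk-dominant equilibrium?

9

At both Type-A: Maker 1 loses 6 − 3 = 3 by deviating; Maker 2 loses 5 − 2 = 3. Product = 3·3 = 9.
At both Type-C: Maker 1 loses 9 − 4 = 5 by deviating; Maker 2 loses 16 − 10 = 6. Product = 5·6 = 30.
30 > 9, so both Type-C is risk-dominant. Maker 1's payoff there is 9.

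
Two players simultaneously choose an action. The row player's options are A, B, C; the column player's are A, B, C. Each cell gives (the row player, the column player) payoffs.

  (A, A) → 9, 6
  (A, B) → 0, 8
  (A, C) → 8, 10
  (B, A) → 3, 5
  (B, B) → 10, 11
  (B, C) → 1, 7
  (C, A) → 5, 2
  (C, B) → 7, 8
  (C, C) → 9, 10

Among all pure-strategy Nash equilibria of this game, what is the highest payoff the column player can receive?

Both B is a pure NE (the row player: 10 ≥ 7; the column player: 11 ≥ 7). The column player gets 11.
Both C is a pure NE (the row player: 9 ≥ 8; the column player: 10 ≥ 8). The column player gets 10.
Every other cell has a profitable deviation for at least one player. Highest of {11, 10} is 11.

11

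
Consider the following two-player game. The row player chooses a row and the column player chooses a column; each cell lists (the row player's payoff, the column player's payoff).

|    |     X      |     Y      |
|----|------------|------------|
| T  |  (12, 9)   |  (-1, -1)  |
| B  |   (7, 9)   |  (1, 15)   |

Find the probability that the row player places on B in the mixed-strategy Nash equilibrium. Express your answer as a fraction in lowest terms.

The row player's mix p on T must make the column player indifferent between X and Y.
The column player's payoff from X: 9p + 9(1−p). From Y: (-1)p + 15(1−p).
Set equal: 10p = 6(1−p) → p = 6/16 = 3/8.
Probability on B is 1 − 3/8 = 5/8.

5/8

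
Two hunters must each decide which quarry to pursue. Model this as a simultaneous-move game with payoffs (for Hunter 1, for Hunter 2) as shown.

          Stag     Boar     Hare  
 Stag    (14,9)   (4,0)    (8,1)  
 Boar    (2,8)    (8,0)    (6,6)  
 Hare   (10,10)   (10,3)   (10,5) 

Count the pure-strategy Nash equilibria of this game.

1

Both Stag: Hunter 1 gets 14 (best alternative 10); Hunter 2 gets 9 (best alternative 1). Neither deviates — NE.
Both Boar is not a NE: Hunter 1 would switch to Hare (10 > 8).
No other cell survives both best-response checks, so there is 1 pure NE.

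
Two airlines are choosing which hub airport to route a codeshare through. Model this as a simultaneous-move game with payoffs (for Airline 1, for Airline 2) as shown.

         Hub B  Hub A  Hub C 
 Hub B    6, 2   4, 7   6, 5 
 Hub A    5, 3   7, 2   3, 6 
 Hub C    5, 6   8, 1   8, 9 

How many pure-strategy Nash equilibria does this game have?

Both Hub C: Airline 1 gets 8 (best alternative 6); Airline 2 gets 9 (best alternative 6). Neither deviates — NE.
Both Hub A is not a NE: Airline 1 would switch to Hub C (8 > 7).
No other cell survives both best-response checks, so there is 1 pure NE.

1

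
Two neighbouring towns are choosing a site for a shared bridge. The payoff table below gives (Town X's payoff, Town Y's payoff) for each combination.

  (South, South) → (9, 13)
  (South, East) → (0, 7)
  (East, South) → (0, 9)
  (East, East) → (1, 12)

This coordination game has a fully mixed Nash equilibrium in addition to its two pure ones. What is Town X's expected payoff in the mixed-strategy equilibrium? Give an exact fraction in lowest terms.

Town Y mixes with probability q on South, chosen so Town X is indifferent: 9q + 0(1−q) = 0q + 1(1−q) gives q = 1/10.
Town X's expected payoff (from either row, since indifferent) is 9·1/10 + 0·9/10 = 9/10.

9/10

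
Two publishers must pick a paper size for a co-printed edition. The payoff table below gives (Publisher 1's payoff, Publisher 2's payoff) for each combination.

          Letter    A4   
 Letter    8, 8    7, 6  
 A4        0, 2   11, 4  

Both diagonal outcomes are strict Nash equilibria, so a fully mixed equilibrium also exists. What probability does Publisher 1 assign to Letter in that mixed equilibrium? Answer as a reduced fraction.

Publisher 1's mix p on Letter must make Publisher 2 indifferent between Letter and A4.
Publisher 2's payoff from Letter: 8p + 2(1−p). From A4: 6p + 4(1−p).
Set equal: 2p = 2(1−p) → p = 2/4 = 1/2.

1/2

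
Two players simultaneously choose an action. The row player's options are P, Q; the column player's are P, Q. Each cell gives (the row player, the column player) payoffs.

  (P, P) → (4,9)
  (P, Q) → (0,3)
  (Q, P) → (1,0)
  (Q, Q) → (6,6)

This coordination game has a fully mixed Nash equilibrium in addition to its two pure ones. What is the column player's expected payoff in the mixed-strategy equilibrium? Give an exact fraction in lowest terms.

The row player mixes with probability p on P, chosen so the column player is indifferent: 9p + 0(1−p) = 3p + 6(1−p) gives p = 1/2.
The column player's expected payoff is 9·1/2 + 0·1/2 = 9/2.

9/2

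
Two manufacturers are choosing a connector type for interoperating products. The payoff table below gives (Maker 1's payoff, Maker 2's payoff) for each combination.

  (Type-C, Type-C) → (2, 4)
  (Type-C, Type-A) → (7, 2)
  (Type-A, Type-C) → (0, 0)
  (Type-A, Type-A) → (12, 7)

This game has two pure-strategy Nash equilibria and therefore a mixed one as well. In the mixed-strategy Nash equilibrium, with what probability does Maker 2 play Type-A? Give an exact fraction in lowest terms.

Maker 2's mix q on Type-C must make Maker 1 indifferent between Type-C and Type-A.
Maker 1's payoff from Type-C: 2q + 7(1−q). From Type-A: 0q + 12(1−q).
Set equal: 2q = 5(1−q) → q = 5/7.
Probability on Type-A is 1 − 5/7 = 2/7.

2/7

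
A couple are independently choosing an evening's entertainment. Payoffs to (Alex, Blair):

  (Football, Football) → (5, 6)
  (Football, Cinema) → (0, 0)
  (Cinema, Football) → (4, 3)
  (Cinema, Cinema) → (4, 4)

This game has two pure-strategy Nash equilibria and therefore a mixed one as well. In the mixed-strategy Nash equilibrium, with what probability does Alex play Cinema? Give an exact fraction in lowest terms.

Alex's mix p on Football must make Blair indifferent between Football and Cinema.
Blair's payoff from Football: 6p + 3(1−p). From Cinema: 0p + 4(1−p).
Set equal: 6p = 1(1−p) → p = 1/7.
Probability on Cinema is 1 − 1/7 = 6/7.

6/7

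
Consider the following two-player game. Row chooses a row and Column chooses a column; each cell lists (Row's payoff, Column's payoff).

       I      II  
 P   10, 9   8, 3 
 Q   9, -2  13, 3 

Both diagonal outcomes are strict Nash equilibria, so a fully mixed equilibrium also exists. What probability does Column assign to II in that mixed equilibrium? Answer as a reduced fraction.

Column's mix q on I must make Row indifferent between P and Q.
Row's payoff from P: 10q + 8(1−q). From Q: 9q + 13(1−q).
Set equal: 1q = 5(1−q) → q = 5/6.
Probability on II is 1 − 5/6 = 1/6.

1/6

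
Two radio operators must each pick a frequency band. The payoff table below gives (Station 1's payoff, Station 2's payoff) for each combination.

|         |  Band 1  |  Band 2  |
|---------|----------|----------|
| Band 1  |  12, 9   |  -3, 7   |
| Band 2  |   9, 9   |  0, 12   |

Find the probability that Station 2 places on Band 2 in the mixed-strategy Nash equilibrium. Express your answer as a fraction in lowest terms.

Station 2's mix q on Band 1 must make Station 1 indifferent between Band 1 and Band 2.
Station 1's payoff from Band 1: 12q + (-3)(1−q). From Band 2: 9q + 0(1−q).
Set equal: 3q = 3(1−q) → q = 3/6 = 1/2.
Probability on Band 2 is 1 − 1/2 = 1/2.

1/2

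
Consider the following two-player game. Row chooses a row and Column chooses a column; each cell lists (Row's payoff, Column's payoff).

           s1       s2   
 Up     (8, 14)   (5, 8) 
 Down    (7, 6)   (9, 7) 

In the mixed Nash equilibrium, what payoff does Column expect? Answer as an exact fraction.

50/7

Row mixes with probability p on Up, chosen so Column is indifferent: 14p + 6(1−p) = 8p + 7(1−p) gives p = 1/7.
Column's expected payoff is 14·1/7 + 6·6/7 = 50/7.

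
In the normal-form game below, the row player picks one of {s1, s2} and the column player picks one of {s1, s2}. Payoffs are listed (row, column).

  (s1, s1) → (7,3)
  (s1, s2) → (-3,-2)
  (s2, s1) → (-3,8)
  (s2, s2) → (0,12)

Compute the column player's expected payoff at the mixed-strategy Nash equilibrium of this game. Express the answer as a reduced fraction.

The row player mixes with probability p on s1, chosen so the column player is indifferent: 3p + 8(1−p) = (-2)p + 12(1−p) gives p = 4/9.
The column player's expected payoff is 3·4/9 + 8·5/9 = 52/9.

52/9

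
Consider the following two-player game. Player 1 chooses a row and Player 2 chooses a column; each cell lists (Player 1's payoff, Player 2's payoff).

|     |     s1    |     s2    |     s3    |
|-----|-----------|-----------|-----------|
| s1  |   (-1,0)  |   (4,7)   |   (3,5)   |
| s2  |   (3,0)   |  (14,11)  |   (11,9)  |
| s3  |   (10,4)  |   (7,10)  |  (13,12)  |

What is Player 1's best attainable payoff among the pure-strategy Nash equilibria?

Both s2 is a pure NE (Player 1: 14 ≥ 7; Player 2: 11 ≥ 9). Player 1 gets 14.
Both s3 is a pure NE (Player 1: 13 ≥ 11; Player 2: 12 ≥ 10). Player 1 gets 13.
Every other cell has a profitable deviation for at least one player. Highest of {14, 13} is 14.

14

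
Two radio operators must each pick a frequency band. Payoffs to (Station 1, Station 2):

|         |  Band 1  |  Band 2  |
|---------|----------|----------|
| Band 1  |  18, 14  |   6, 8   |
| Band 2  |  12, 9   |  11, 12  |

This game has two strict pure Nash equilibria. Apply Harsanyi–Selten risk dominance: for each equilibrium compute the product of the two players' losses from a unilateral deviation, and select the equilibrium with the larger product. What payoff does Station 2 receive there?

14

At both Band 1: Station 1 loses 18 − 12 = 6 by deviating; Station 2 loses 14 − 8 = 6. Product = 6·6 = 36.
At both Band 2: Station 1 loses 11 − 6 = 5 by deviating; Station 2 loses 12 − 9 = 3. Product = 5·3 = 15.
36 > 15, so both Band 1 is risk-dominant. Station 2's payoff there is 14.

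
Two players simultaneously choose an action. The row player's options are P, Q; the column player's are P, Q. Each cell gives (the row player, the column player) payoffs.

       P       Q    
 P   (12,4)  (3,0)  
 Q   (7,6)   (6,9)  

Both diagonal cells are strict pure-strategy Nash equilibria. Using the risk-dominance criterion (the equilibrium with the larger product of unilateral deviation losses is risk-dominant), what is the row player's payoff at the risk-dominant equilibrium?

12

At both P: the row player loses 12 − 7 = 5 by deviating; the column player loses 4 − 0 = 4. Product = 5·4 = 20.
At both Q: the row player loses 6 − 3 = 3 by deviating; the column player loses 9 − 6 = 3. Product = 3·3 = 9.
20 > 9, so both P is risk-dominant. The row player's payoff there is 12.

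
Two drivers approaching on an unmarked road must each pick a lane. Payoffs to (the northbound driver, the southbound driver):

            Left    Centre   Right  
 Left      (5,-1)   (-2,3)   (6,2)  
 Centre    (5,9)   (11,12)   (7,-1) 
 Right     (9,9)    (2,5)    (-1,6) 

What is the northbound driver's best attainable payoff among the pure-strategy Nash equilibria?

Both Centre is a pure NE (the northbound driver: 11 ≥ 2; the southbound driver: 12 ≥ 9). The northbound driver gets 11.
(Right, Left) is a pure NE (the northbound driver: 9 ≥ 5; the southbound driver: 9 ≥ 6). The northbound driver gets 9.
Every other cell has a profitable deviation for at least one player. Highest of {11, 9} is 11.

11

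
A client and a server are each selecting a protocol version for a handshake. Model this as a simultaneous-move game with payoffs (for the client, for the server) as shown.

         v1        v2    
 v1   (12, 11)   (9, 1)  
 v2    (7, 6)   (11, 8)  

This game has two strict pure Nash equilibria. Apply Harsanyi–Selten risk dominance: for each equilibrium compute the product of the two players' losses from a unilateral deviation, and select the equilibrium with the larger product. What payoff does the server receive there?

At both v1: the client loses 12 − 7 = 5 by deviating; the server loses 11 − 1 = 10. Product = 5·10 = 50.
At both v2: the client loses 11 − 9 = 2 by deviating; the server loses 8 − 6 = 2. Product = 2·2 = 4.
50 > 4, so both v1 is risk-dominant. The server's payoff there is 11.

11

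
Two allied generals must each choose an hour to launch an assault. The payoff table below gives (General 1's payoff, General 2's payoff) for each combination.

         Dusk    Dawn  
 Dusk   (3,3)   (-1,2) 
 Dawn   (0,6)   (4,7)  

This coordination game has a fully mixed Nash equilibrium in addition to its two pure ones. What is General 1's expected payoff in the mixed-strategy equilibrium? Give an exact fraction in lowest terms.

General 2 mixes with probability q on Dusk, chosen so General 1 is indifferent: 3q + (-1)(1−q) = 0q + 4(1−q) gives q = 5/8.
General 1's expected payoff (from either row, since indifferent) is 3·5/8 + (-1)·3/8 = 3/2.

3/2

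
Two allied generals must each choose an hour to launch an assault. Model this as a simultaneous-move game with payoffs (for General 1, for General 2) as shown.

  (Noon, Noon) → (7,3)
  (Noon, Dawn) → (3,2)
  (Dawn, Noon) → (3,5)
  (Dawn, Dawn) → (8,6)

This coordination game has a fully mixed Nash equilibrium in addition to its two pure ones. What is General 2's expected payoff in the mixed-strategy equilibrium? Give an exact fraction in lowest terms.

4

General 1 mixes with probability p on Noon, chosen so General 2 is indifferent: 3p + 5(1−p) = 2p + 6(1−p) gives p = 1/2.
General 2's expected payoff is 3·1/2 + 5·1/2 = 4.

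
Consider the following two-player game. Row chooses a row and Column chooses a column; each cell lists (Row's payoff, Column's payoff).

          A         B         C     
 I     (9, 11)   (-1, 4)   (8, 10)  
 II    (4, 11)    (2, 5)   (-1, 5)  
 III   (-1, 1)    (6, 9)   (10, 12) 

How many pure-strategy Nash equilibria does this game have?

2

(I, A): Row gets 9 (best alternative 4); Column gets 11 (best alternative 10). Neither deviates — NE.
(III, C): Row gets 10 (best alternative 8); Column gets 12 (best alternative 9). Neither deviates — NE.
(II, B) is not a NE: Row would switch to III (6 > 2).
No other cell survives both best-response checks, so there are 2 pure NE.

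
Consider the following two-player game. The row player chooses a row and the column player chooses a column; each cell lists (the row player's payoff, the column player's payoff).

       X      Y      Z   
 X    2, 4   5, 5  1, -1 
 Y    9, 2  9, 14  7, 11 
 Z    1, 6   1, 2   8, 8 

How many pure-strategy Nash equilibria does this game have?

2

Both Y: the row player gets 9 (best alternative 5); the column player gets 14 (best alternative 11). Neither deviates — NE.
Both Z: the row player gets 8 (best alternative 7); the column player gets 8 (best alternative 6). Neither deviates — NE.
Both X is not a NE: the row player would switch to Y (9 > 2).
No other cell survives both best-response checks, so there are 2 pure NE.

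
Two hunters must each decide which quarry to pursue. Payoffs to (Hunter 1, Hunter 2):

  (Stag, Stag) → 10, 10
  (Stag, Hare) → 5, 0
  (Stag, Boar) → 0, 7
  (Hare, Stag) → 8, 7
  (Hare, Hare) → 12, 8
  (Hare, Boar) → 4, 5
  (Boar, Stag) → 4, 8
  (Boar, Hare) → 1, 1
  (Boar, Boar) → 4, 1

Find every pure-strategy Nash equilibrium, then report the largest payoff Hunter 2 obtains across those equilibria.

Both Stag is a pure NE (Hunter 1: 10 ≥ 8; Hunter 2: 10 ≥ 7). Hunter 2 gets 10.
Both Hare is a pure NE (Hunter 1: 12 ≥ 5; Hunter 2: 8 ≥ 7). Hunter 2 gets 8.
Every other cell has a profitable deviation for at least one player. Highest of {10, 8} is 10.

10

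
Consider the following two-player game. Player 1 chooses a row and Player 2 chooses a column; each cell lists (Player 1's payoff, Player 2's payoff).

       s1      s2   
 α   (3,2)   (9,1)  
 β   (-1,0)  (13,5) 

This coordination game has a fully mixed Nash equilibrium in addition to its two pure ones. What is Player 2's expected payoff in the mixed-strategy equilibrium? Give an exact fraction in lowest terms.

Player 1 mixes with probability p on α, chosen so Player 2 is indifferent: 2p + 0(1−p) = 1p + 5(1−p) gives p = 5/6.
Player 2's expected payoff is 2·5/6 + 0·1/6 = 5/3.

5/3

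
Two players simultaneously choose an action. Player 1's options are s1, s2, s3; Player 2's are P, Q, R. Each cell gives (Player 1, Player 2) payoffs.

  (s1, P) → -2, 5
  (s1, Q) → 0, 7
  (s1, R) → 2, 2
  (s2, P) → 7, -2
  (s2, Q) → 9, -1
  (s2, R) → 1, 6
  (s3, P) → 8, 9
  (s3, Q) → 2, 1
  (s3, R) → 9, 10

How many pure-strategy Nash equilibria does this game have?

1

(s3, R): Player 1 gets 9 (best alternative 2); Player 2 gets 10 (best alternative 9). Neither deviates — NE.
(s2, Q) is not a NE: Player 2 would switch to R (6 > -1).
No other cell survives both best-response checks, so there is 1 pure NE.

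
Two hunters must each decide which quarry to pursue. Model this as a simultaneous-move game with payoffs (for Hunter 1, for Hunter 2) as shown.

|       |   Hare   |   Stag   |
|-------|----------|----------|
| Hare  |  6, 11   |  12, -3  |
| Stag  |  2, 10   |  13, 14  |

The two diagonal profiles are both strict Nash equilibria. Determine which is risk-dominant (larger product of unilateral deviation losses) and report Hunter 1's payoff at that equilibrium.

At both Hare: Hunter 1 loses 6 − 2 = 4 by deviating; Hunter 2 loses 11 − (-3) = 14. Product = 4·14 = 56.
At both Stag: Hunter 1 loses 13 − 12 = 1 by deviating; Hunter 2 loses 14 − 10 = 4. Product = 1·4 = 4.
56 > 4, so both Hare is risk-dominant. Hunter 1's payoff there is 6.

6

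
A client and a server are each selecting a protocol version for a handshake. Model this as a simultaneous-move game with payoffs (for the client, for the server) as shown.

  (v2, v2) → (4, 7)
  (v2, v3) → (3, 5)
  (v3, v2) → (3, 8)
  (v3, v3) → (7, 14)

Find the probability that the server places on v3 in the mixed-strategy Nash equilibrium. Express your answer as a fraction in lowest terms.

1/5

The server's mix q on v2 must make the client indifferent between v2 and v3.
The client's payoff from v2: 4q + 3(1−q). From v3: 3q + 7(1−q).
Set equal: 1q = 4(1−q) → q = 4/5.
Probability on v3 is 1 − 4/5 = 1/5.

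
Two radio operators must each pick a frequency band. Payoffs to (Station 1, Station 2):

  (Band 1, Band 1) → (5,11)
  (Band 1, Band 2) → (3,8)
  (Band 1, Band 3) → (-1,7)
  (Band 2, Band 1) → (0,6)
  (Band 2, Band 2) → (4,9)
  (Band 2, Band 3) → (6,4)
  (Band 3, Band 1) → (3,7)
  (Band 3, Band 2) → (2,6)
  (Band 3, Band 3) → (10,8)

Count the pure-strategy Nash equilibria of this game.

Both Band 1: Station 1 gets 5 (best alternative 3); Station 2 gets 11 (best alternative 8). Neither deviates — NE.
Both Band 2: Station 1 gets 4 (best alternative 3); Station 2 gets 9 (best alternative 6). Neither deviates — NE.
Both Band 3: Station 1 gets 10 (best alternative 6); Station 2 gets 8 (best alternative 7). Neither deviates — NE.
(Band 2, Band 3) is not a NE: Station 1 would switch to Band 3 (10 > 6).
No other cell survives both best-response checks, so there are 3 pure NE.

3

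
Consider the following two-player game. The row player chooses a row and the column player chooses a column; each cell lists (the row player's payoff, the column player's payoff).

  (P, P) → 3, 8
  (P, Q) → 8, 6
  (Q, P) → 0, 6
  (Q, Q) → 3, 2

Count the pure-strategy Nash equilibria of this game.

1

Both P: the row player gets 3 (best alternative 0); the column player gets 8 (best alternative 6). Neither deviates — NE.
Both Q is not a NE: the row player would switch to P (8 > 3).
No other cell survives both best-response checks, so there is 1 pure NE.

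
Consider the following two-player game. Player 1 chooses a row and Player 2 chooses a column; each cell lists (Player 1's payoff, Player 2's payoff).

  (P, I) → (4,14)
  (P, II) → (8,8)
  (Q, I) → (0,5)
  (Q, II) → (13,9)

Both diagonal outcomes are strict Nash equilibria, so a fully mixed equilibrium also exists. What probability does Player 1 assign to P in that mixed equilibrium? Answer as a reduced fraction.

Player 1's mix p on P must make Player 2 indifferent between I and II.
Player 2's payoff from I: 14p + 5(1−p). From II: 8p + 9(1−p).
Set equal: 6p = 4(1−p) → p = 4/10 = 2/5.

2/5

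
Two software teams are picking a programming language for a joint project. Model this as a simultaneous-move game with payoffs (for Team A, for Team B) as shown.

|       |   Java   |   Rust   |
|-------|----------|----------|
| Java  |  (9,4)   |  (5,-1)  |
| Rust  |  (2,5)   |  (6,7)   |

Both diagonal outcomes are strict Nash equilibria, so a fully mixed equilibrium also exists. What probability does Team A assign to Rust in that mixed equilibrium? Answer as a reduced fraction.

Team A's mix p on Java must make Team B indifferent between Java and Rust.
Team B's payoff from Java: 4p + 5(1−p). From Rust: (-1)p + 7(1−p).
Set equal: 5p = 2(1−p) → p = 2/7.
Probability on Rust is 1 − 2/7 = 5/7.

5/7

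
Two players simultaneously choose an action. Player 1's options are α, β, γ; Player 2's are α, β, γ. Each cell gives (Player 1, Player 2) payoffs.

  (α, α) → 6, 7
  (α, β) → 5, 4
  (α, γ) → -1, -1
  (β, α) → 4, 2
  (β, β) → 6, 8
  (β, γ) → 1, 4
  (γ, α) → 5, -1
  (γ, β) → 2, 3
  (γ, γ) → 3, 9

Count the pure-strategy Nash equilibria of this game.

3

Both α: Player 1 gets 6 (best alternative 5); Player 2 gets 7 (best alternative 4). Neither deviates — NE.
Both β: Player 1 gets 6 (best alternative 5); Player 2 gets 8 (best alternative 4). Neither deviates — NE.
Both γ: Player 1 gets 3 (best alternative 1); Player 2 gets 9 (best alternative 3). Neither deviates — NE.
(γ, α) is not a NE: Player 1 would switch to α (6 > 5).
No other cell survives both best-response checks, so there are 3 pure NE.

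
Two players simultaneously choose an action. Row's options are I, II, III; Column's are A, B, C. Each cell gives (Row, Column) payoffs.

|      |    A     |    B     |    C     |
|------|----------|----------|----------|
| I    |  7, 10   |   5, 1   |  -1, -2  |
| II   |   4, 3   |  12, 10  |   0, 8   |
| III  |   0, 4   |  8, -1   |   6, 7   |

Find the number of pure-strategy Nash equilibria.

(I, A): Row gets 7 (best alternative 4); Column gets 10 (best alternative 1). Neither deviates — NE.
(II, B): Row gets 12 (best alternative 8); Column gets 10 (best alternative 8). Neither deviates — NE.
(III, C): Row gets 6 (best alternative 0); Column gets 7 (best alternative 4). Neither deviates — NE.
(II, A) is not a NE: Row would switch to I (7 > 4).
No other cell survives both best-response checks, so there are 3 pure NE.

3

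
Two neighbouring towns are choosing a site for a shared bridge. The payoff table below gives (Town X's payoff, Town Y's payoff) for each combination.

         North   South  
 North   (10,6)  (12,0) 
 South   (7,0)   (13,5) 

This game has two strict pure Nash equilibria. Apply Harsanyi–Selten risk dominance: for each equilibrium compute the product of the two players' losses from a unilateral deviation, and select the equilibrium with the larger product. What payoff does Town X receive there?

At both North: Town X loses 10 − 7 = 3 by deviating; Town Y loses 6 − 0 = 6. Product = 3·6 = 18.
At both South: Town X loses 13 − 12 = 1 by deviating; Town Y loses 5 − 0 = 5. Product = 1·5 = 5.
18 > 5, so both North is risk-dominant. Town X's payoff there is 10.

10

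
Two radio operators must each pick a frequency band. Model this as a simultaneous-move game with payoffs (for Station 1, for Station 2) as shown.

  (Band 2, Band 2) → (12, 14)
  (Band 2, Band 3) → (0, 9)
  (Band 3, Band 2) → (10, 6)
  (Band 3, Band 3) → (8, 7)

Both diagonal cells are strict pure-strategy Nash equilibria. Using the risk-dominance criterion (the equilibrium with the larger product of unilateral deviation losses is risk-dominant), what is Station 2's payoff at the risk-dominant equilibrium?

At both Band 2: Station 1 loses 12 − 10 = 2 by deviating; Station 2 loses 14 − 9 = 5. Product = 2·5 = 10.
At both Band 3: Station 1 loses 8 − 0 = 8 by deviating; Station 2 loses 7 − 6 = 1. Product = 8·1 = 8.
10 > 8, so both Band 2 is risk-dominant. Station 2's payoff there is 14.

14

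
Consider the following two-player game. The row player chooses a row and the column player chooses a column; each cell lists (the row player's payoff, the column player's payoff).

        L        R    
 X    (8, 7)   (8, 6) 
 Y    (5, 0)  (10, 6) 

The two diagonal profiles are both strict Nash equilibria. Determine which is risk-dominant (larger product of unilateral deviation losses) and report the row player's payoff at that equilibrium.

At (X, L): the row player loses 8 − 5 = 3 by deviating; the column player loses 7 − 6 = 1. Product = 3·1 = 3.
At (Y, R): the row player loses 10 − 8 = 2 by deviating; the column player loses 6 − 0 = 6. Product = 2·6 = 12.
12 > 3, so (Y, R) is risk-dominant. The row player's payoff there is 10.

10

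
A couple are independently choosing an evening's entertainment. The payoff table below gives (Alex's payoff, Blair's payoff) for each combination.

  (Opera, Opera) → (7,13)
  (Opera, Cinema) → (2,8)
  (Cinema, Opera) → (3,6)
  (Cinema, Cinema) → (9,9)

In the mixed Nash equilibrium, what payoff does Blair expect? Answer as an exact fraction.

Alex mixes with probability p on Opera, chosen so Blair is indifferent: 13p + 6(1−p) = 8p + 9(1−p) gives p = 3/8.
Blair's expected payoff is 13·3/8 + 6·5/8 = 69/8.

69/8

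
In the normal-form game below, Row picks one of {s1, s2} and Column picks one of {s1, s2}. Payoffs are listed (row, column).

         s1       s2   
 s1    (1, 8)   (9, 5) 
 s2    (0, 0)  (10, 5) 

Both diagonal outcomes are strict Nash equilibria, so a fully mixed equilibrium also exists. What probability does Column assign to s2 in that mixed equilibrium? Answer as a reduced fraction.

Column's mix q on s1 must make Row indifferent between s1 and s2.
Row's payoff from s1: 1q + 9(1−q). From s2: 0q + 10(1−q).
Set equal: 1q = 1(1−q) → q = 1/2.
Probability on s2 is 1 − 1/2 = 1/2.

1/2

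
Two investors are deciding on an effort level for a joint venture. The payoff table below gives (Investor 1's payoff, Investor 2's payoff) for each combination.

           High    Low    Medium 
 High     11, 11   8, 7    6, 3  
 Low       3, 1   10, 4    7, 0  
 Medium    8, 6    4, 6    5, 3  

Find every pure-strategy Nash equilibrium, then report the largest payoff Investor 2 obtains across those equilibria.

Both High is a pure NE (Investor 1: 11 ≥ 8; Investor 2: 11 ≥ 7). Investor 2 gets 11.
Both Low is a pure NE (Investor 1: 10 ≥ 8; Investor 2: 4 ≥ 1). Investor 2 gets 4.
Every other cell has a profitable deviation for at least one player. Highest of {11, 4} is 11.

11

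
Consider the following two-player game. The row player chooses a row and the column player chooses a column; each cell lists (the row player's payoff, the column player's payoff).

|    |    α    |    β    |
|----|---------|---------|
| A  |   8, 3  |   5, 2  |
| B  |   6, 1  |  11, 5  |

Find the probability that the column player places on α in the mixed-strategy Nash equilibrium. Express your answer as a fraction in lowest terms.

The column player's mix q on α must make the row player indifferent between A and B.
The row player's payoff from A: 8q + 5(1−q). From B: 6q + 11(1−q).
Set equal: 2q = 6(1−q) → q = 6/8 = 3/4.

3/4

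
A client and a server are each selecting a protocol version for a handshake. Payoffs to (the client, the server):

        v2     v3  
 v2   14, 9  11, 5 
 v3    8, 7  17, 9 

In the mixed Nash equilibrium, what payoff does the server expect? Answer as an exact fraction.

The client mixes with probability p on v2, chosen so the server is indifferent: 9p + 7(1−p) = 5p + 9(1−p) gives p = 1/3.
The server's expected payoff is 9·1/3 + 7·2/3 = 23/3.

23/3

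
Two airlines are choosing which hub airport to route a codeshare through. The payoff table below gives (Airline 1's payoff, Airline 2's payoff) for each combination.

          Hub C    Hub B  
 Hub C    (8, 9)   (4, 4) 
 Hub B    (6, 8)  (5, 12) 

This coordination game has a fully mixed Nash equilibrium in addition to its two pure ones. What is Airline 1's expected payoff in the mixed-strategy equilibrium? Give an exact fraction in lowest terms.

16/3

Airline 2 mixes with probability q on Hub C, chosen so Airline 1 is indifferent: 8q + 4(1−q) = 6q + 5(1−q) gives q = 1/3.
Airline 1's expected payoff (from either row, since indifferent) is 8·1/3 + 4·2/3 = 16/3.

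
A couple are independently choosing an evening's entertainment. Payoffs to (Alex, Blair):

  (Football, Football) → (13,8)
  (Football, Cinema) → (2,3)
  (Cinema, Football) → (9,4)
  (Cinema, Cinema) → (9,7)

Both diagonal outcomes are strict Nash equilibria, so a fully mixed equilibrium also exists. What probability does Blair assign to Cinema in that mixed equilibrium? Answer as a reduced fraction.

Blair's mix q on Football must make Alex indifferent between Football and Cinema.
Alex's payoff from Football: 13q + 2(1−q). From Cinema: 9q + 9(1−q).
Set equal: 4q = 7(1−q) → q = 7/11.
Probability on Cinema is 1 − 7/11 = 4/11.

4/11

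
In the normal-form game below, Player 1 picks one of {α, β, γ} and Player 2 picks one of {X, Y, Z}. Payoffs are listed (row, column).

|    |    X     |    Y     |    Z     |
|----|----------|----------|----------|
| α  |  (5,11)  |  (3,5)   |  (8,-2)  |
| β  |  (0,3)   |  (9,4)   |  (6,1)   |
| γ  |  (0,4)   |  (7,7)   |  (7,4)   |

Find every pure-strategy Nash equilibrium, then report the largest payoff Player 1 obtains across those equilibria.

9

(α, X) is a pure NE (Player 1: 5 ≥ 0; Player 2: 11 ≥ 5). Player 1 gets 5.
(β, Y) is a pure NE (Player 1: 9 ≥ 7; Player 2: 4 ≥ 3). Player 1 gets 9.
Every other cell has a profitable deviation for at least one player. Highest of {5, 9} is 9.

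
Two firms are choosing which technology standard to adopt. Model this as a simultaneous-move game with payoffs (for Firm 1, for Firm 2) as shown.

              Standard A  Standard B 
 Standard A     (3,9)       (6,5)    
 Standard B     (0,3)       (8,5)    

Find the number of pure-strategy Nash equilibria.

2

Both Standard A: Firm 1 gets 3 (best alternative 0); Firm 2 gets 9 (best alternative 5). Neither deviates — NE.
Both Standard B: Firm 1 gets 8 (best alternative 6); Firm 2 gets 5 (best alternative 3). Neither deviates — NE.
(Standard B, Standard A) is not a NE: Firm 1 would switch to Standard A (3 > 0).
No other cell survives both best-response checks, so there are 2 pure NE.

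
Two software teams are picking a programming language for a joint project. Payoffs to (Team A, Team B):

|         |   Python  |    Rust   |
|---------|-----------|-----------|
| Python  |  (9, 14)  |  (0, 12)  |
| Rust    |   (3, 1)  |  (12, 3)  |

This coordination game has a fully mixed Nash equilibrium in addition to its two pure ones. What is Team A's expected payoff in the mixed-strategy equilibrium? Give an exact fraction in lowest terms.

Team B mixes with probability q on Python, chosen so Team A is indifferent: 9q + 0(1−q) = 3q + 12(1−q) gives q = 2/3.
Team A's expected payoff (from either row, since indifferent) is 9·2/3 + 0·1/3 = 6.

6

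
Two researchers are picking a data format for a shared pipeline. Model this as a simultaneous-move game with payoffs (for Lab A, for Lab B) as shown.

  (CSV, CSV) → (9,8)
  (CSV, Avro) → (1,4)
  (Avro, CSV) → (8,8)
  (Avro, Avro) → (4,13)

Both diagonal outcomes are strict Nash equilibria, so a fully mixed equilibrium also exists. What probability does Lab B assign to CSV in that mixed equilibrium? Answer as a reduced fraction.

3/4

Lab B's mix q on CSV must make Lab A indifferent between CSV and Avro.
Lab A's payoff from CSV: 9q + 1(1−q). From Avro: 8q + 4(1−q).
Set equal: 1q = 3(1−q) → q = 3/4.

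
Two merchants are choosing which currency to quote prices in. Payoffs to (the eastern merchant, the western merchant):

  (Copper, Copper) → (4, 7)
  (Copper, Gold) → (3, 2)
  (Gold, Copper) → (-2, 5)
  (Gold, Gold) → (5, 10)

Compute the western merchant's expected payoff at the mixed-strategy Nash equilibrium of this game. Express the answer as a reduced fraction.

6

The eastern merchant mixes with probability p on Copper, chosen so the western merchant is indifferent: 7p + 5(1−p) = 2p + 10(1−p) gives p = 1/2.
The western merchant's expected payoff is 7·1/2 + 5·1/2 = 6.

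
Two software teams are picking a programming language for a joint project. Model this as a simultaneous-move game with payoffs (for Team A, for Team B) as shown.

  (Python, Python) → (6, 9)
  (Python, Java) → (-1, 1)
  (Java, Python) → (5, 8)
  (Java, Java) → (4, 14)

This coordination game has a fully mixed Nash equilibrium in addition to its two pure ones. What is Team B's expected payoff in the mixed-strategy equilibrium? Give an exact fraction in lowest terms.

59/7

Team A mixes with probability p on Python, chosen so Team B is indifferent: 9p + 8(1−p) = 1p + 14(1−p) gives p = 3/7.
Team B's expected payoff is 9·3/7 + 8·4/7 = 59/7.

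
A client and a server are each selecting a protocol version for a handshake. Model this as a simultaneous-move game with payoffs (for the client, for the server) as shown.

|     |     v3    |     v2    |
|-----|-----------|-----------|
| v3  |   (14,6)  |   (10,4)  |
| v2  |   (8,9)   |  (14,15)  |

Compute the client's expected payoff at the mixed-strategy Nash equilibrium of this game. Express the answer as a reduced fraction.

58/5

The server mixes with probability q on v3, chosen so the client is indifferent: 14q + 10(1−q) = 8q + 14(1−q) gives q = 2/5.
The client's expected payoff (from either row, since indifferent) is 14·2/5 + 10·3/5 = 58/5.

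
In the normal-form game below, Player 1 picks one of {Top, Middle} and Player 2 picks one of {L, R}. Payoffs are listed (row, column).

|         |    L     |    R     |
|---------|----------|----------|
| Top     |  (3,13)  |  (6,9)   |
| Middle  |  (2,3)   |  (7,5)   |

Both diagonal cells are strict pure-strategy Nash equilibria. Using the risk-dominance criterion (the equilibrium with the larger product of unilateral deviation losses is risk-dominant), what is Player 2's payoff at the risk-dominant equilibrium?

At (Top, L): Player 1 loses 3 − 2 = 1 by deviating; Player 2 loses 13 − 9 = 4. Product = 1·4 = 4.
At (Middle, R): Player 1 loses 7 − 6 = 1 by deviating; Player 2 loses 5 − 3 = 2. Product = 1·2 = 2.
4 > 2, so (Top, L) is risk-dominant. Player 2's payoff there is 13.

13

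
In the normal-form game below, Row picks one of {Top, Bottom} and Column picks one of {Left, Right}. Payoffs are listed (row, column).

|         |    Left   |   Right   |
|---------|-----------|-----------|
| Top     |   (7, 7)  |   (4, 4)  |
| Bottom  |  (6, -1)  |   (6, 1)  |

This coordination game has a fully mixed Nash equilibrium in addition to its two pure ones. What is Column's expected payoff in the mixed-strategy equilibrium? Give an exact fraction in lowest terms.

Row mixes with probability p on Top, chosen so Column is indifferent: 7p + (-1)(1−p) = 4p + 1(1−p) gives p = 2/5.
Column's expected payoff is 7·2/5 + (-1)·3/5 = 11/5.

11/5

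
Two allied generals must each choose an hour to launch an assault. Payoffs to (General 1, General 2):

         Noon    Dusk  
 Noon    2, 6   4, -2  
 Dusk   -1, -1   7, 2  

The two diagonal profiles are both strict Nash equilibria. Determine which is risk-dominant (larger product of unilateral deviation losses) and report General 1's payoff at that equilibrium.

2

At both Noon: General 1 loses 2 − (-1) = 3 by deviating; General 2 loses 6 − (-2) = 8. Product = 3·8 = 24.
At both Dusk: General 1 loses 7 − 4 = 3 by deviating; General 2 loses 2 − (-1) = 3. Product = 3·3 = 9.
24 > 9, so both Noon is risk-dominant. General 1's payoff there is 2.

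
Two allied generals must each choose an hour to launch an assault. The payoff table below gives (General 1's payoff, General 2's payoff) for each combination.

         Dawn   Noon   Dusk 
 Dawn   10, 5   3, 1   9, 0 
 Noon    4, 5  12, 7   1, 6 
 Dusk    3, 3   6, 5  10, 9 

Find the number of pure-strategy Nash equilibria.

3

Both Dawn: General 1 gets 10 (best alternative 4); General 2 gets 5 (best alternative 1). Neither deviates — NE.
Both Noon: General 1 gets 12 (best alternative 6); General 2 gets 7 (best alternative 6). Neither deviates — NE.
Both Dusk: General 1 gets 10 (best alternative 9); General 2 gets 9 (best alternative 5). Neither deviates — NE.
(Noon, Dawn) is not a NE: General 1 would switch to Dawn (10 > 4).
No other cell survives both best-response checks, so there are 3 pure NE.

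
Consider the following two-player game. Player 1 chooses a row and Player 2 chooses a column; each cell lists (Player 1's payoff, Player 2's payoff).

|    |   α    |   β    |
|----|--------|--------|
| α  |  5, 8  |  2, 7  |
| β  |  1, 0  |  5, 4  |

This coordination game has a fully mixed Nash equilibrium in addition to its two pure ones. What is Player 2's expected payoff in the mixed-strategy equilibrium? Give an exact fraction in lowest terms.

32/5

Player 1 mixes with probability p on α, chosen so Player 2 is indifferent: 8p + 0(1−p) = 7p + 4(1−p) gives p = 4/5.
Player 2's expected payoff is 8·4/5 + 0·1/5 = 32/5.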